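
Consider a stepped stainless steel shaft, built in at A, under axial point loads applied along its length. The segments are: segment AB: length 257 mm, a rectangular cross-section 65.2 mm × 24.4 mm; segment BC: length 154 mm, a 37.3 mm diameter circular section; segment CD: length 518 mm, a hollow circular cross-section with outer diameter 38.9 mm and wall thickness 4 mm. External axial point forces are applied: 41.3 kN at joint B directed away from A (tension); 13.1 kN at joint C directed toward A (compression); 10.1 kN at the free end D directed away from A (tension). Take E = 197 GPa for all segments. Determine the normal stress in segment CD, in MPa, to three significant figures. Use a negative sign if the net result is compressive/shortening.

Internal axial forces (sectioning from the free end, tension +): N_CD = 10.1 kN, N_BC = -3 kN, N_AB = 38.3 kN.
A_CD = 438.6 mm².
σ_CD = N_CD/A_CD = 10100/438.6 = 23.03 MPa.

23.0 MPa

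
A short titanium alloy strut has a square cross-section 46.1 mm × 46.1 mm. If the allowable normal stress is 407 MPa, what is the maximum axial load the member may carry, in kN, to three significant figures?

A = 2125 mm².
P_max = σ_allow · A = 407 · 2125 = 865000 N = 865 kN.

865 kN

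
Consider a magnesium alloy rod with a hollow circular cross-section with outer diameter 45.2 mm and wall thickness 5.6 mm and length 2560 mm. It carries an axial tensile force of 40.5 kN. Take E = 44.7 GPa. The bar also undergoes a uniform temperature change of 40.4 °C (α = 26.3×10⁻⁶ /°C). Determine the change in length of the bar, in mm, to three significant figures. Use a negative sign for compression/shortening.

6.05 mm

A = 696.7 mm².
δ_mech = NL/(AE) = 40500·2560/(696.7·44700) = 3.329 mm.
δ_thermal = αLΔT = 26.3e-6·2560·40.4 = 2.72 mm.
δ = δ_mech + δ_thermal = 6.049 mm.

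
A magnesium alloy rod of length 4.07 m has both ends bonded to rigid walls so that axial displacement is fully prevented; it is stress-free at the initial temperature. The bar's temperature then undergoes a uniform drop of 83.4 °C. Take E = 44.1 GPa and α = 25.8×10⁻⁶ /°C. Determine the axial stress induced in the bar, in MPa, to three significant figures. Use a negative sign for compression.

Free thermal expansion αLΔT = 25.8e-6 · 4070 · -83.4 = -8.758 mm.
The walls impose strain ε = −(-8.758)/4070 = 2.1517e-03; σ = Eε = 44100 · 2.1517e-03 = 94.89 MPa.

94.9 MPa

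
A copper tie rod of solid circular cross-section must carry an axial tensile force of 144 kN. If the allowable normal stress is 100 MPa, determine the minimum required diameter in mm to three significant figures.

Required area A ≥ P/σ_allow = 144000/100 = 1440 mm².
For a solid circular section, d ≥ √(4A/π) = 42.82 mm.

42.8 mm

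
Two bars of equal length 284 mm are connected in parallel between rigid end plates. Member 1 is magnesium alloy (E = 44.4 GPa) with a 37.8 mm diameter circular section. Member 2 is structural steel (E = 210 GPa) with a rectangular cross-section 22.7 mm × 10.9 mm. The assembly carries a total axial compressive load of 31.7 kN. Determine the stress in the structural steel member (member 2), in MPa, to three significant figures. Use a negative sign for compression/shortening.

A_1 = 1122 mm².
A_2 = 247.4 mm².
Equal strain + equilibrium ⇒ each member carries load in proportion to AE: A₁E₁ = 49830000 N, A₂E₂ = 51960000 N, ΣAE = 101800000 N.
σ₂ = P·E₂/ΣAE = -31700·210000/101800000 = -65.4 MPa.

-65.4 MPa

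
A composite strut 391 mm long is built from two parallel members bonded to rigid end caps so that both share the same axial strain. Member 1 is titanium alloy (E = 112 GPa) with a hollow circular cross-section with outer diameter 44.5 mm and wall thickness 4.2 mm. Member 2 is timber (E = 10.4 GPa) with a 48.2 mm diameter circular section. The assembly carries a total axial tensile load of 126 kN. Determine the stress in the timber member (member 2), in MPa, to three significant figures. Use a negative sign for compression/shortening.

A_1 = 531.7 mm².
A_2 = 1825 mm².
Equal strain + equilibrium ⇒ each member carries load in proportion to AE: A₁E₁ = 59560000 N, A₂E₂ = 18980000 N, ΣAE = 78530000 N.
σ₂ = P·E₂/ΣAE = 126000·10400/78530000 = 16.69 MPa.

16.7 MPa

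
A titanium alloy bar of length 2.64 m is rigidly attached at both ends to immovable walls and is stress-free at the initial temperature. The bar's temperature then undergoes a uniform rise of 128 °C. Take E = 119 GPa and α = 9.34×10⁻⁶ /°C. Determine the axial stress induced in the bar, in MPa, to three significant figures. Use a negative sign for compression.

Free thermal expansion αLΔT = 9.34e-6 · 2640 · 128 = 3.156 mm.
The walls impose strain ε = −(3.156)/2640 = -1.1955e-03; σ = Eε = 119000 · -1.1955e-03 = -142.3 MPa.

-142 MPa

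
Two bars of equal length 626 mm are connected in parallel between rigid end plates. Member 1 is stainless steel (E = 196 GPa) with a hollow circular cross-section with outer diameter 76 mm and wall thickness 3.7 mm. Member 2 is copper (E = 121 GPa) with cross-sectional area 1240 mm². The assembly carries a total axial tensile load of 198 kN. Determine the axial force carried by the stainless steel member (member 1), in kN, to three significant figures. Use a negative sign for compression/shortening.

A_1 = 840.4 mm².
Equal strain + equilibrium ⇒ each member carries load in proportion to AE: A₁E₁ = 164700000 N, A₂E₂ = 150000000 N, ΣAE = 314800000 N.
F₁ = P·A₁E₁/ΣAE = 198000·164700000/314800000 = 103600 N.

104 kN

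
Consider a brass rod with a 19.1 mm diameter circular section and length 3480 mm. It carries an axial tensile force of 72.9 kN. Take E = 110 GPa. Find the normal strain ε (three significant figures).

0.00231

A = 286.5 mm².
σ = N/A = 254.4 MPa; ε = σ/E = 254.4/110000 = 2.313e-03.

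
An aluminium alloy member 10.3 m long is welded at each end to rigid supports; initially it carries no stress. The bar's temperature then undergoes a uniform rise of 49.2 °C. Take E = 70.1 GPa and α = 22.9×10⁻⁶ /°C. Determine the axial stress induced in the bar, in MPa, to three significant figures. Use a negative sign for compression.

Free thermal expansion αLΔT = 22.9e-6 · 10300 · 49.2 = 11.6 mm.
The walls impose strain ε = −(11.6)/10300 = -1.1267e-03; σ = Eε = 70100 · -1.1267e-03 = -78.98 MPa.

-79.0 MPa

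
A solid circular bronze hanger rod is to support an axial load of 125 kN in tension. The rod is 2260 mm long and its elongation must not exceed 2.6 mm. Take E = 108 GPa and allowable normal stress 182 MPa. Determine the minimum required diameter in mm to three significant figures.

35.8 mm

Required area A ≥ P/σ_allow = 125000/182 = 686.8 mm².
For a solid circular section, d ≥ √(4A/π) = 29.57 mm.
Elongation limit: A ≥ PL/(Eδ_allow) = 125000·2260/(108000·2.6) = 1006 mm² ⇒ d ≥ 35.79 mm.
The elongation limit governs.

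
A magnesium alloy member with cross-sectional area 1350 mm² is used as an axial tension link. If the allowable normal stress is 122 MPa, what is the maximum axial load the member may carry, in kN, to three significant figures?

165 kN

P_max = σ_allow · A = 122 · 1350 = 164700 N = 164.7 kN.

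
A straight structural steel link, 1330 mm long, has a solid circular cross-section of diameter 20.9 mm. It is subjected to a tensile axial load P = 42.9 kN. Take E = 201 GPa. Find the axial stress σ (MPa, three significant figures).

A = 343.1 mm².
σ = N/A = 42900/343.1 = 125 MPa.

125 MPa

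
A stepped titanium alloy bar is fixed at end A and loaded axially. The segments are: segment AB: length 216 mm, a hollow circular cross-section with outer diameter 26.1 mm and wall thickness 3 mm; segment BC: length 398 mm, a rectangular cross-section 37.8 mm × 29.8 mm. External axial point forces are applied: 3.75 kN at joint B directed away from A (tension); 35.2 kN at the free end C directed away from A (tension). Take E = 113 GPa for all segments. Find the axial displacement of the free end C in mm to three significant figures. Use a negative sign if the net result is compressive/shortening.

Internal axial forces (sectioning from the free end, tension +): N_BC = 35.2 kN, N_AB = 38.95 kN.
A_AB = 217.7 mm².
A_BC = 1126 mm².
δ_AB = 38950·216/(217.7·113000) = 0.342 mm
δ_BC = 35200·398/(1126·113000) = 0.1101 mm
δ = Σδ_i = 0.452 mm.

0.452 mm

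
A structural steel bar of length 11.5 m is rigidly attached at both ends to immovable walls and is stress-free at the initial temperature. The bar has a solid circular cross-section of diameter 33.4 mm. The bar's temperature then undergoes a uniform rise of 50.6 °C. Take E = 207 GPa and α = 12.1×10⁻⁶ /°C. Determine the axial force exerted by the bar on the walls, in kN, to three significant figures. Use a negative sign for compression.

-111 kN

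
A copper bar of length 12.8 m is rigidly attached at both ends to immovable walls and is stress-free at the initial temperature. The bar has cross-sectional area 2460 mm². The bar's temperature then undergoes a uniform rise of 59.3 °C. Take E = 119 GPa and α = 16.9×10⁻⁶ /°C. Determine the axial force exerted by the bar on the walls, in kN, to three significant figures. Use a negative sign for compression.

-293 kN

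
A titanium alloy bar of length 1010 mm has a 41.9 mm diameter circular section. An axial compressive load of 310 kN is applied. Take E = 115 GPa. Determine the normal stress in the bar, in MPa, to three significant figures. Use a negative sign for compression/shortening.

-225 MPa

A = 1379 mm².
σ = N/A = -310000/1379 = -224.8 MPa.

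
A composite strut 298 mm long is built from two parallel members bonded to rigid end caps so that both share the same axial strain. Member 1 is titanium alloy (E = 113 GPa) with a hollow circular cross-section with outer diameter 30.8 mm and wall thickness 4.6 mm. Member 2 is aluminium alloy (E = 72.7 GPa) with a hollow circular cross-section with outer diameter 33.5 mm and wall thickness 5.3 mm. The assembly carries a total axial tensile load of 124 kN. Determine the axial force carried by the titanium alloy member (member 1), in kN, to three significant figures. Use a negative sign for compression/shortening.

69.0 kN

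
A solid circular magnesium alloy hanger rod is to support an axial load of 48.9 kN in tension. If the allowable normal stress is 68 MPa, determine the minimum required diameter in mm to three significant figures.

30.3 mm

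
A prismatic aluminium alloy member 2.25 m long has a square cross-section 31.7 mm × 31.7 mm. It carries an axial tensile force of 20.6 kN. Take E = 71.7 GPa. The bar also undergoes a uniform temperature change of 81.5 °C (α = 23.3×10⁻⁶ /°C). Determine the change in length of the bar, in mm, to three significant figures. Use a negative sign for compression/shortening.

4.92 mm

A = 1005 mm².
δ_mech = NL/(AE) = 20600·2250/(1005·71700) = 0.6433 mm.
δ_thermal = αLΔT = 23.3e-6·2250·81.5 = 4.273 mm.
δ = δ_mech + δ_thermal = 4.916 mm.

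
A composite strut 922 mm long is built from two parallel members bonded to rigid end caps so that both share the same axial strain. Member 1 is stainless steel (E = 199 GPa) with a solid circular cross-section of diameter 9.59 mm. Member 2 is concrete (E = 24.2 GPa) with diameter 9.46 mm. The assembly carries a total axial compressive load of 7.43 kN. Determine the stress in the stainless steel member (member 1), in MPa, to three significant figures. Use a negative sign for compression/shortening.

-92.0 MPa

A_1 = 72.23 mm².
A_2 = 70.29 mm².
Equal strain + equilibrium ⇒ each member carries load in proportion to AE: A₁E₁ = 14370000 N, A₂E₂ = 1701000 N, ΣAE = 16080000 N.
σ₁ = P·E₁/ΣAE = -7430·199000/16080000 = -91.98 MPa.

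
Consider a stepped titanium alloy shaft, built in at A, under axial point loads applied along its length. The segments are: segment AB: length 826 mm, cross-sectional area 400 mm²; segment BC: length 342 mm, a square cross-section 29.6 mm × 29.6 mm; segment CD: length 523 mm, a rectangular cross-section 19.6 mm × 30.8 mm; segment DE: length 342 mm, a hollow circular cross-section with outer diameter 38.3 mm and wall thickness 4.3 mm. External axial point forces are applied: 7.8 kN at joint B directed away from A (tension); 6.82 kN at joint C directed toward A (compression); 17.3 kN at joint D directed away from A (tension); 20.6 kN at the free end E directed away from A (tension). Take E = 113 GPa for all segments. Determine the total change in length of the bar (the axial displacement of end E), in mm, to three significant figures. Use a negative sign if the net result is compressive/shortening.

Internal axial forces (sectioning from the free end, tension +): N_DE = 20.6 kN, N_CD = 37.9 kN, N_BC = 31.08 kN, N_AB = 38.88 kN.
A_BC = 876.2 mm².
A_CD = 603.7 mm².
A_DE = 459.3 mm².
δ_AB = 38880·826/(400·113000) = 0.7105 mm
δ_BC = 31080·342/(876.2·113000) = 0.1074 mm
δ_CD = 37900·523/(603.7·113000) = 0.2906 mm
δ_DE = 20600·342/(459.3·113000) = 0.1357 mm
δ = Σδ_i = 1.244 mm.

1.24 mm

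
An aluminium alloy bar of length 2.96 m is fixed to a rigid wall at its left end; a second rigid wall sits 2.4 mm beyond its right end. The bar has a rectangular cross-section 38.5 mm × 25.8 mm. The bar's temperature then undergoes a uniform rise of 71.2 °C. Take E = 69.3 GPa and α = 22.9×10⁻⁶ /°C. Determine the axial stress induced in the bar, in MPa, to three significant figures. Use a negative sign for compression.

-56.8 MPa

Free thermal expansion αLΔT = 22.9e-6 · 2960 · 71.2 = 4.826 mm.
The walls engage after the gap closes; constrained expansion = 4.826 − 2.4 = 2.426 mm.
The walls impose strain ε = −(2.426)/2960 = -8.1967e-04; σ = Eε = 69300 · -8.1967e-04 = -56.8 MPa.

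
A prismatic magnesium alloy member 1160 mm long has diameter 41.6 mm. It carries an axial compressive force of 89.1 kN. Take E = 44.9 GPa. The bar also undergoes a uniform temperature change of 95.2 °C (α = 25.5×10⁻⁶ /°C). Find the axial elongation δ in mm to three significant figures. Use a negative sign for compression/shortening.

1.12 mm

A = 1359 mm².
δ_mech = NL/(AE) = -89100·1160/(1359·44900) = -1.694 mm.
δ_thermal = αLΔT = 25.5e-6·1160·95.2 = 2.816 mm.
δ = δ_mech + δ_thermal = 1.122 mm.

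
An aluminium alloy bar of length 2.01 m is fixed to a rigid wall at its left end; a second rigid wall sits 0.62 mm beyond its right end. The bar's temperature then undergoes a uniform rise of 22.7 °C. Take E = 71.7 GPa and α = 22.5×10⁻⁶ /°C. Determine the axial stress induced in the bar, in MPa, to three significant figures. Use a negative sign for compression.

-14.5 MPa

Free thermal expansion αLΔT = 22.5e-6 · 2010 · 22.7 = 1.027 mm.
The walls engage after the gap closes; constrained expansion = 1.027 − 0.62 = 0.4066 mm.
The walls impose strain ε = −(0.4066)/2010 = -2.0229e-04; σ = Eε = 71700 · -2.0229e-04 = -14.5 MPa.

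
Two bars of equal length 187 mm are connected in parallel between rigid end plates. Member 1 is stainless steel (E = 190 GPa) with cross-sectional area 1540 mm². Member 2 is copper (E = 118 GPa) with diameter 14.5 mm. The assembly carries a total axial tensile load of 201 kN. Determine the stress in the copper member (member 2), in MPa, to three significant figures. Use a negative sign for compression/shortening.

A_2 = 165.1 mm².
Equal strain + equilibrium ⇒ each member carries load in proportion to AE: A₁E₁ = 292600000 N, A₂E₂ = 19490000 N, ΣAE = 312100000 N.
σ₂ = P·E₂/ΣAE = 201000·118000/312100000 = 76 MPa.

76.0 MPa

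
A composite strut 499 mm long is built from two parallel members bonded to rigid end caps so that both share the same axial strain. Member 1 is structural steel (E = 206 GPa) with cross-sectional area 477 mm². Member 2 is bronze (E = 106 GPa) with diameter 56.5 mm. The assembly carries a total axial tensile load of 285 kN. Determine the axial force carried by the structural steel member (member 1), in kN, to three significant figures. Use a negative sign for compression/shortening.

76.9 kN

A_2 = 2507 mm².
Equal strain + equilibrium ⇒ each member carries load in proportion to AE: A₁E₁ = 98260000 N, A₂E₂ = 265800000 N, ΣAE = 364000000 N.
F₁ = P·A₁E₁/ΣAE = 285000·98260000/364000000 = 76930 N.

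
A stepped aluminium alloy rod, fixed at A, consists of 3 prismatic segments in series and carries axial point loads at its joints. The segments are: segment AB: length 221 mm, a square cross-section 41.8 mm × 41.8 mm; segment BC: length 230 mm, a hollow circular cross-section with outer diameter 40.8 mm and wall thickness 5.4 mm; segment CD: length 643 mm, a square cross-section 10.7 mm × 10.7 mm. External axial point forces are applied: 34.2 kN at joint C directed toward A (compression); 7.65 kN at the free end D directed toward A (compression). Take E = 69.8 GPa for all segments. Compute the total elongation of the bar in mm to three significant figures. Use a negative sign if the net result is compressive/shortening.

-0.921 mm

Internal axial forces (sectioning from the free end, tension +): N_CD = -7.65 kN, N_BC = -41.85 kN, N_AB = -41.85 kN.
A_AB = 1747 mm².
A_BC = 600.5 mm².
A_CD = 114.5 mm².
δ_AB = -41850·221/(1747·69800) = -0.07584 mm
δ_BC = -41850·230/(600.5·69800) = -0.2296 mm
δ_CD = -7650·643/(114.5·69800) = -0.6155 mm
δ = Σδ_i = -0.921 mm.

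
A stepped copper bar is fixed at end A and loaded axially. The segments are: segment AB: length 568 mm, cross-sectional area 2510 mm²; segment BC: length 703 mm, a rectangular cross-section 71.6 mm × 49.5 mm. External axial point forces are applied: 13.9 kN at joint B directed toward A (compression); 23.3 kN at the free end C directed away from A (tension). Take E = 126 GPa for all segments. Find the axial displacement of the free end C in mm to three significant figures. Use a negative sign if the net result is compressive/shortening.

Internal axial forces (sectioning from the free end, tension +): N_BC = 23.3 kN, N_AB = 9.4 kN.
A_BC = 3544 mm².
δ_AB = 9400·568/(2510·126000) = 0.01688 mm
δ_BC = 23300·703/(3544·126000) = 0.03668 mm
δ = Σδ_i = 0.05356 mm.

0.0536 mm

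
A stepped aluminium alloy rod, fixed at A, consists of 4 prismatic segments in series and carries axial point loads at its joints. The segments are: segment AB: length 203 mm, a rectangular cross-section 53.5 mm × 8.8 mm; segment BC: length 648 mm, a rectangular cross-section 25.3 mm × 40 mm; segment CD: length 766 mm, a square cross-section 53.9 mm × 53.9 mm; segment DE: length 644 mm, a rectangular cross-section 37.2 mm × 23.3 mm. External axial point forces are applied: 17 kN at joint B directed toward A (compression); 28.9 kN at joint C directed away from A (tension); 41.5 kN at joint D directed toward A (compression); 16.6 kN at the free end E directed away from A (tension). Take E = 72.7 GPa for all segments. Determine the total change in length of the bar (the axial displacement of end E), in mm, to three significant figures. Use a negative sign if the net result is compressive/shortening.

0.0375 mm

Internal axial forces (sectioning from the free end, tension +): N_DE = 16.6 kN, N_CD = -24.9 kN, N_BC = 4 kN, N_AB = -13 kN.
A_AB = 470.8 mm².
A_BC = 1012 mm².
A_CD = 2905 mm².
A_DE = 866.8 mm².
δ_AB = -13000·203/(470.8·72700) = -0.0771 mm
δ_BC = 4000·648/(1012·72700) = 0.03523 mm
δ_CD = -24900·766/(2905·72700) = -0.09031 mm
δ_DE = 16600·644/(866.8·72700) = 0.1697 mm
δ = Σδ_i = 0.03747 mm.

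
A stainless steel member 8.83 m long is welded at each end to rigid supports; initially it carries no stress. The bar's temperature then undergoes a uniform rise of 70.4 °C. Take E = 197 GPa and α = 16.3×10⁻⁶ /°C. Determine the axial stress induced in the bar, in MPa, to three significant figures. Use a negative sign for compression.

Free thermal expansion αLΔT = 16.3e-6 · 8830 · 70.4 = 10.13 mm.
The walls impose strain ε = −(10.13)/8830 = -1.1475e-03; σ = Eε = 197000 · -1.1475e-03 = -226.1 MPa.

-226 MPa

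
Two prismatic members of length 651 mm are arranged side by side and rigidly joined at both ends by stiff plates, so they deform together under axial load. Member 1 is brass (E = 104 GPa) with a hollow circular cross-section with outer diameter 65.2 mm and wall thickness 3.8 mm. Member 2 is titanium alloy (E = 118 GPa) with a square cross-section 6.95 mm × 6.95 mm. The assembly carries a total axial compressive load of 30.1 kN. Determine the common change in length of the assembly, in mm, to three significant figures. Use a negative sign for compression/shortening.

-0.239 mm

A_1 = 733 mm².
A_2 = 48.3 mm².
Equal strain + equilibrium ⇒ each member carries load in proportion to AE: A₁E₁ = 76230000 N, A₂E₂ = 5700000 N, ΣAE = 81930000 N.
δ = PL/ΣAE = -30100·651/81930000 = -0.2392 mm.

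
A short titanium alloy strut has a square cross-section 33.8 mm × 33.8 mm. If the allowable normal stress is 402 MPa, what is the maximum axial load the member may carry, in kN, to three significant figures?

A = 1142 mm².
P_max = σ_allow · A = 402 · 1142 = 459300 N = 459.3 kN.

459 kN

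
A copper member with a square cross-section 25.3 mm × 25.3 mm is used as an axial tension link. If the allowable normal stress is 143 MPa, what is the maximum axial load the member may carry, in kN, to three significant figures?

91.5 kN

A = 640.1 mm².
P_max = σ_allow · A = 143 · 640.1 = 91530 N = 91.53 kN.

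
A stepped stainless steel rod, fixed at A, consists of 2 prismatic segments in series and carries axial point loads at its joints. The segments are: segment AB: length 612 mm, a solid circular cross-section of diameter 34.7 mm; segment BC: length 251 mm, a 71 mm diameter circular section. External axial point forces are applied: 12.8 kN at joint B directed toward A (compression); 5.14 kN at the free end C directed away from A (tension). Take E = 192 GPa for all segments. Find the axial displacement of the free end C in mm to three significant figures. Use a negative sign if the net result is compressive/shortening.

-0.0241 mm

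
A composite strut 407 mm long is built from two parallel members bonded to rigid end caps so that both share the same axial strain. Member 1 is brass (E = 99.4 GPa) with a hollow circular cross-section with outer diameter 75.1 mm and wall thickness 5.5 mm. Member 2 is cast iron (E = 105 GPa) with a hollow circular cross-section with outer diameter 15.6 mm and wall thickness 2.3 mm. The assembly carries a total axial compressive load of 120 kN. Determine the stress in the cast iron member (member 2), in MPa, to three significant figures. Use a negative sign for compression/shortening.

-97.2 MPa

A_1 = 1203 mm².
A_2 = 96.1 mm².
Equal strain + equilibrium ⇒ each member carries load in proportion to AE: A₁E₁ = 119500000 N, A₂E₂ = 10090000 N, ΣAE = 129600000 N.
σ₂ = P·E₂/ΣAE = -120000·105000/129600000 = -97.2 MPa.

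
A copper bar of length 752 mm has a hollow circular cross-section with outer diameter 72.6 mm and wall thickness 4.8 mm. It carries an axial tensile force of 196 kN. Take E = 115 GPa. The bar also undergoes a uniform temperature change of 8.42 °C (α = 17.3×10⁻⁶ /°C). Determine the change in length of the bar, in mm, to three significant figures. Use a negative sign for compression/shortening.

1.36 mm

A = 1022 mm².
δ_mech = NL/(AE) = 196000·752/(1022·115000) = 1.254 mm.
δ_thermal = αLΔT = 17.3e-6·752·8.42 = 0.1095 mm.
δ = δ_mech + δ_thermal = 1.363 mm.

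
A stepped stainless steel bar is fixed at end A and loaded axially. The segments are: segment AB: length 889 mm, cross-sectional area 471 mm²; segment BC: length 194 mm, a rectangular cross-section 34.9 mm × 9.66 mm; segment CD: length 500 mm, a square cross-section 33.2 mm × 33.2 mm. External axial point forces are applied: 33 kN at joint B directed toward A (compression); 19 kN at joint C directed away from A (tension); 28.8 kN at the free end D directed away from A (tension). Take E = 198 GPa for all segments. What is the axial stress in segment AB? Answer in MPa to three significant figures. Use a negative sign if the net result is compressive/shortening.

Internal axial forces (sectioning from the free end, tension +): N_CD = 28.8 kN, N_BC = 47.8 kN, N_AB = 14.8 kN.
σ_AB = N_AB/A_AB = 14800/471 = 31.42 MPa.

31.4 MPa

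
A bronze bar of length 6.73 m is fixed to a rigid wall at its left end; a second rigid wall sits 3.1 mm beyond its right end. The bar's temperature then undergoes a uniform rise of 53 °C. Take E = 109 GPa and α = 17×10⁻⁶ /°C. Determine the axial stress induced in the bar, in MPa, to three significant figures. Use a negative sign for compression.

Free thermal expansion αLΔT = 17e-6 · 6730 · 53 = 6.064 mm.
The walls engage after the gap closes; constrained expansion = 6.064 − 3.1 = 2.964 mm.
The walls impose strain ε = −(2.964)/6730 = -4.4038e-04; σ = Eε = 109000 · -4.4038e-04 = -48 MPa.

-48.0 MPa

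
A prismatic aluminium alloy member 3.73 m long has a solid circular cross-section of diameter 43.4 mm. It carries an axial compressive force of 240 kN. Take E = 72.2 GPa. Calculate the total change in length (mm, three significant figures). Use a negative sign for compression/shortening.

A = 1479 mm².
δ_mech = NL/(AE) = -240000·3730/(1479·72200) = -8.381 mm.

-8.38 mm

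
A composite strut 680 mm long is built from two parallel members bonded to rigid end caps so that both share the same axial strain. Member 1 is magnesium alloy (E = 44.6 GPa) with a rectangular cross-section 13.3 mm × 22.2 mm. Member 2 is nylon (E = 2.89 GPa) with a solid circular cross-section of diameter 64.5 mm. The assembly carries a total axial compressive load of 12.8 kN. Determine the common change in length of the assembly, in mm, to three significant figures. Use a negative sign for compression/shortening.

A_1 = 295.3 mm².
A_2 = 3267 mm².
Equal strain + equilibrium ⇒ each member carries load in proportion to AE: A₁E₁ = 13170000 N, A₂E₂ = 9443000 N, ΣAE = 22610000 N.
δ = PL/ΣAE = -12800·680/22610000 = -0.3849 mm.

-0.385 mm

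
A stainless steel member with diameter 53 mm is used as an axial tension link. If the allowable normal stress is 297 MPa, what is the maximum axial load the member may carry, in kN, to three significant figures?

A = 2206 mm².
P_max = σ_allow · A = 297 · 2206 = 655200 N = 655.2 kN.

655 kN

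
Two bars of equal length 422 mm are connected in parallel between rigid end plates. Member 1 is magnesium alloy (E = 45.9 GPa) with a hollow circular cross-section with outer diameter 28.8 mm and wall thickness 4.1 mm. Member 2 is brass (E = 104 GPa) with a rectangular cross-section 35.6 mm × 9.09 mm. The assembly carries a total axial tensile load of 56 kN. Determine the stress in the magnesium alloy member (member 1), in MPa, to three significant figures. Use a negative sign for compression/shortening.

53.3 MPa

A_1 = 318.1 mm².
A_2 = 323.6 mm².
Equal strain + equilibrium ⇒ each member carries load in proportion to AE: A₁E₁ = 14600000 N, A₂E₂ = 33650000 N, ΣAE = 48260000 N.
σ₁ = P·E₁/ΣAE = 56000·45900/48260000 = 53.26 MPa.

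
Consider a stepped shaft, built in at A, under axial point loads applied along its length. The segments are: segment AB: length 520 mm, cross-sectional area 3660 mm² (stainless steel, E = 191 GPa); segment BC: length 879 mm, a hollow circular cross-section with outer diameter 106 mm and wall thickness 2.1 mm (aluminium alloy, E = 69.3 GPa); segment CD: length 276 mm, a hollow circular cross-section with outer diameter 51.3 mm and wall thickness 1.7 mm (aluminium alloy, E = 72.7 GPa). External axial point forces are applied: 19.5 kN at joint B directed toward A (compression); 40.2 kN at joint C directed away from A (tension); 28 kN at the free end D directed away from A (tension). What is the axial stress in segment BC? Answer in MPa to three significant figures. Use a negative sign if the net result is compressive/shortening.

Internal axial forces (sectioning from the free end, tension +): N_CD = 28 kN, N_BC = 68.2 kN, N_AB = 48.7 kN.
A_BC = 685.5 mm².
σ_BC = N_BC/A_BC = 68200/685.5 = 99.49 MPa.

99.5 MPa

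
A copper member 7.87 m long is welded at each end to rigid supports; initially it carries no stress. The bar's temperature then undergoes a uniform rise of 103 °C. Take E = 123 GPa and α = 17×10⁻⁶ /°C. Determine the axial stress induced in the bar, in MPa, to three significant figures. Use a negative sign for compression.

-215 MPa

Free thermal expansion αLΔT = 17e-6 · 7870 · 103 = 13.78 mm.
The walls impose strain ε = −(13.78)/7870 = -1.7510e-03; σ = Eε = 123000 · -1.7510e-03 = -215.4 MPa.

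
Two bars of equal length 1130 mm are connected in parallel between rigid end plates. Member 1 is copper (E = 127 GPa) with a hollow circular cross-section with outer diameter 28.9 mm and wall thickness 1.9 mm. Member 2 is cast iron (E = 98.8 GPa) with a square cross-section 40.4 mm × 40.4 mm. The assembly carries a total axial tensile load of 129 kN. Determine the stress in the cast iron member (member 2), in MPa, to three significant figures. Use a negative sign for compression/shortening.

70.1 MPa

A_1 = 161.2 mm².
A_2 = 1632 mm².
Equal strain + equilibrium ⇒ each member carries load in proportion to AE: A₁E₁ = 20470000 N, A₂E₂ = 161300000 N, ΣAE = 181700000 N.
σ₂ = P·E₂/ΣAE = 129000·98800/181700000 = 70.13 MPa.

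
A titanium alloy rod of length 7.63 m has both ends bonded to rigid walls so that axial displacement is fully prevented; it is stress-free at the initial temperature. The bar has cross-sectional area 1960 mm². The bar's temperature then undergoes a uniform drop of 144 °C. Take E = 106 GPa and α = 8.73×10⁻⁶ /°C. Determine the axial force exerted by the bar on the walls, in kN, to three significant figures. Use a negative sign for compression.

261 kN

Free thermal expansion αLΔT = 8.73e-6 · 7630 · -144 = -9.592 mm.
The walls impose strain ε = −(-9.592)/7630 = 1.2571e-03; σ = Eε = 106000 · 1.2571e-03 = 133.3 MPa.
Wall reaction R = σ·A = 133.3·1960 = 261200 N = 261.2 kN.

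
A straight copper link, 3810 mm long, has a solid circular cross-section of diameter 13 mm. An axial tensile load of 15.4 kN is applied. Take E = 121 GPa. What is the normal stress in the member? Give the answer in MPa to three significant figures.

116 MPa

A = 132.7 mm².
σ = N/A = 15400/132.7 = 116 MPa.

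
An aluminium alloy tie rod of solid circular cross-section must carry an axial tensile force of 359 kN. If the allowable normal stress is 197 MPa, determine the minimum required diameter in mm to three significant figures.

Required area A ≥ P/σ_allow = 359000/197 = 1822 mm².
For a solid circular section, d ≥ √(4A/π) = 48.17 mm.

48.2 mm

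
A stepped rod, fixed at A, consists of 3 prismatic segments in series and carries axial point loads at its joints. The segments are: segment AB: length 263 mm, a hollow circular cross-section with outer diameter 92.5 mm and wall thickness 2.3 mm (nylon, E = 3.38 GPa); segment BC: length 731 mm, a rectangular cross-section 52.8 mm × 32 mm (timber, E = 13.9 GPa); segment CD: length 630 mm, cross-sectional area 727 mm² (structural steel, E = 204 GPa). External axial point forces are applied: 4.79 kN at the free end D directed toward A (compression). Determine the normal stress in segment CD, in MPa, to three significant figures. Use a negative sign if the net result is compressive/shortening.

-6.59 MPa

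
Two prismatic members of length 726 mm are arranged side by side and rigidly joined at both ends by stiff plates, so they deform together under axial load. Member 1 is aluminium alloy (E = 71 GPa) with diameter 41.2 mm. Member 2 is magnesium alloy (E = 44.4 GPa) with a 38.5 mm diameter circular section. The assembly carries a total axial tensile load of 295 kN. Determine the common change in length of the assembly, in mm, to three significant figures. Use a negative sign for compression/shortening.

1.46 mm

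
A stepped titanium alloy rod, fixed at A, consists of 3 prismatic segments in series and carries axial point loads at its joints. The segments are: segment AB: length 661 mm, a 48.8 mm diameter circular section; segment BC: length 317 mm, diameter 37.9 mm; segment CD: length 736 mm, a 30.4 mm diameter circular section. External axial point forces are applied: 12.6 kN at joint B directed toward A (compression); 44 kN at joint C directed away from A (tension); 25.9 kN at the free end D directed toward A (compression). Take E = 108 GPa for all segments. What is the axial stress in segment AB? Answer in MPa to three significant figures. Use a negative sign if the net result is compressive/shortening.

Internal axial forces (sectioning from the free end, tension +): N_CD = -25.9 kN, N_BC = 18.1 kN, N_AB = 5.5 kN.
A_AB = 1870 mm².
σ_AB = N_AB/A_AB = 5500/1870 = 2.941 MPa.

2.94 MPa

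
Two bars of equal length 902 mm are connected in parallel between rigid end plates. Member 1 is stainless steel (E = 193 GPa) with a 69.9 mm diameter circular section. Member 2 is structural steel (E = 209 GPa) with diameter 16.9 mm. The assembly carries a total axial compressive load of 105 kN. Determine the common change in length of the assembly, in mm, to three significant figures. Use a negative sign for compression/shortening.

A_1 = 3837 mm².
A_2 = 224.3 mm².
Equal strain + equilibrium ⇒ each member carries load in proportion to AE: A₁E₁ = 740600000 N, A₂E₂ = 46880000 N, ΣAE = 787500000 N.
δ = PL/ΣAE = -105000·902/787500000 = -0.1203 mm.

-0.120 mm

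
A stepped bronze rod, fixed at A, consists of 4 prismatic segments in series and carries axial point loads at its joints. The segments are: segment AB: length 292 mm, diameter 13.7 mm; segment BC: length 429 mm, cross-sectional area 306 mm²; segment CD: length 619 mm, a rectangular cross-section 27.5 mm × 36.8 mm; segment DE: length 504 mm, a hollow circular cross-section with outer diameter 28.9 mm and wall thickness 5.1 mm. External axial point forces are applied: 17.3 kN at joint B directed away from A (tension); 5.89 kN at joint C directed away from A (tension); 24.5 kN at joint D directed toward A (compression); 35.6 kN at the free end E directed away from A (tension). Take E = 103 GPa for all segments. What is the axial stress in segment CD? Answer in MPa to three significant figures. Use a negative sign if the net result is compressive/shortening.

Internal axial forces (sectioning from the free end, tension +): N_DE = 35.6 kN, N_CD = 11.1 kN, N_BC = 16.99 kN, N_AB = 34.29 kN.
A_CD = 1012 mm².
σ_CD = N_CD/A_CD = 11100/1012 = 10.97 MPa.

11.0 MPa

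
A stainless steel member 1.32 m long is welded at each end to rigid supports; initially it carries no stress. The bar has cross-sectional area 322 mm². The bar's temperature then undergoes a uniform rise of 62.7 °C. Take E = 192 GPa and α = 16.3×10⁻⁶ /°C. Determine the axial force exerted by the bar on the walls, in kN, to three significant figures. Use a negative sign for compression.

-63.2 kN

Free thermal expansion αLΔT = 16.3e-6 · 1320 · 62.7 = 1.349 mm.
The walls impose strain ε = −(1.349)/1320 = -1.0220e-03; σ = Eε = 192000 · -1.0220e-03 = -196.2 MPa.
Wall reaction R = σ·A = -196.2·322 = -63180 N = -63.18 kN.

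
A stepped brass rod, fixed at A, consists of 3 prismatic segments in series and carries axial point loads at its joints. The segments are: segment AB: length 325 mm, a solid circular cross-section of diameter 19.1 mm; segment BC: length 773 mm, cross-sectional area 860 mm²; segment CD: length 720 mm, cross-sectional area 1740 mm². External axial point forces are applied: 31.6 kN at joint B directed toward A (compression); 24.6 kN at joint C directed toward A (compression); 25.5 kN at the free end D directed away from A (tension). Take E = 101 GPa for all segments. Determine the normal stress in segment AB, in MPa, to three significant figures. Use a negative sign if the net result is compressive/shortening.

-107 MPa

Internal axial forces (sectioning from the free end, tension +): N_CD = 25.5 kN, N_BC = 0.9 kN, N_AB = -30.7 kN.
A_AB = 286.5 mm².
σ_AB = N_AB/A_AB = -30700/286.5 = -107.1 MPa.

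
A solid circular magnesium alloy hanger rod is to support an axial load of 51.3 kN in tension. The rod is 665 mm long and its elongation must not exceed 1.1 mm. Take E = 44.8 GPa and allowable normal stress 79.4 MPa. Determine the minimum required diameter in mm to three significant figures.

Required area A ≥ P/σ_allow = 51300/79.4 = 646.1 mm².
For a solid circular section, d ≥ √(4A/π) = 28.68 mm.
Elongation limit: A ≥ PL/(Eδ_allow) = 51300·665/(44800·1.1) = 692.3 mm² ⇒ d ≥ 29.69 mm.
The elongation limit governs.

29.7 mm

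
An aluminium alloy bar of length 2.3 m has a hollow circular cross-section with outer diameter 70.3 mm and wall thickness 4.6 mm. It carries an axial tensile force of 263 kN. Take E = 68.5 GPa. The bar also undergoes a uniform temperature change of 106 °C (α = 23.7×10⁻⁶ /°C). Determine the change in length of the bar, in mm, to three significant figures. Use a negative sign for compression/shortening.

15.1 mm

A = 949.5 mm².
δ_mech = NL/(AE) = 263000·2300/(949.5·68500) = 9.301 mm.
δ_thermal = αLΔT = 23.7e-6·2300·106 = 5.778 mm.
δ = δ_mech + δ_thermal = 15.08 mm.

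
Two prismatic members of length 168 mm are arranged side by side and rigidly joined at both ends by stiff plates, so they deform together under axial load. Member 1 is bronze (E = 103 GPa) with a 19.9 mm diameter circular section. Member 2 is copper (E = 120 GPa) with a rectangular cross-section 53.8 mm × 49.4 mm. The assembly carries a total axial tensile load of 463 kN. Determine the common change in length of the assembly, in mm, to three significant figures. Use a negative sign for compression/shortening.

0.222 mm

A_1 = 311 mm².
A_2 = 2658 mm².
Equal strain + equilibrium ⇒ each member carries load in proportion to AE: A₁E₁ = 32040000 N, A₂E₂ = 318900000 N, ΣAE = 351000000 N.
δ = PL/ΣAE = 463000·168/351000000 = 0.2216 mm.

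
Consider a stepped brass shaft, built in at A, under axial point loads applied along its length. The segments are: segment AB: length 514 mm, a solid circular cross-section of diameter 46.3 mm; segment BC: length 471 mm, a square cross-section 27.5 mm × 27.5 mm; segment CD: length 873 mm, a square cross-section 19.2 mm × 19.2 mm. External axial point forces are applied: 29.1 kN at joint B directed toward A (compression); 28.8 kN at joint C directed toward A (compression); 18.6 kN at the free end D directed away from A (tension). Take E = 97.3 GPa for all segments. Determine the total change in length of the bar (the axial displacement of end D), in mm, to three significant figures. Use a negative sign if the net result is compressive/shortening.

0.264 mm

Internal axial forces (sectioning from the free end, tension +): N_CD = 18.6 kN, N_BC = -10.2 kN, N_AB = -39.3 kN.
A_AB = 1684 mm².
A_BC = 756.2 mm².
A_CD = 368.6 mm².
δ_AB = -39300·514/(1684·97300) = -0.1233 mm
δ_BC = -10200·471/(756.2·97300) = -0.06529 mm
δ_CD = 18600·873/(368.6·97300) = 0.4527 mm
δ = Σδ_i = 0.2641 mm.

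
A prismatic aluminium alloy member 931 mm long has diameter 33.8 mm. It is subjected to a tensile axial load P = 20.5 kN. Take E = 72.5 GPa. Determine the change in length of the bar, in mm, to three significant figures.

A = 897.3 mm².
δ_mech = NL/(AE) = 20500·931/(897.3·72500) = 0.2934 mm.

0.293 mm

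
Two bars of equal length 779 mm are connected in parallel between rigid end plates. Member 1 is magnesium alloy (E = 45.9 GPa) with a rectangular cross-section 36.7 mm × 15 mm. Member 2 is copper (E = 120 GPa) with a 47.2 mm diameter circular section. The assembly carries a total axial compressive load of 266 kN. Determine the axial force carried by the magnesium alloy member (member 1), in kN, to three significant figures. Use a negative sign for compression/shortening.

-28.6 kN

A_1 = 550.5 mm².
A_2 = 1750 mm².
Equal strain + equilibrium ⇒ each member carries load in proportion to AE: A₁E₁ = 25270000 N, A₂E₂ = 210000000 N, ΣAE = 235200000 N.
F₁ = P·A₁E₁/ΣAE = -266000·25270000/235200000 = -28570 N.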